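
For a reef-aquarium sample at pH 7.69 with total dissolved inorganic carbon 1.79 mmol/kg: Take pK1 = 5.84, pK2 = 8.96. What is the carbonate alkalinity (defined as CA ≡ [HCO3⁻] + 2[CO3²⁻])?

CA = [HCO3⁻] + 2[CO3²⁻] = (α₁ + 2α₂)·DIC
At pH 7.69: [H⁺]/K1 = 10^-1.85 = 0.014125, K2/[H⁺] = 10^-1.27 = 0.053703
α₁ = 1/(1 + 0.014125 + 0.053703) = 1/1.0678 = 0.9365; α₂ = α₁·K2/[H⁺] = 0.05029
α₁ + 2α₂ = 1.0371
CA = 1.0371 × 1.79 = 1.86 mmol/kg

CA = 1.86 mmol/kg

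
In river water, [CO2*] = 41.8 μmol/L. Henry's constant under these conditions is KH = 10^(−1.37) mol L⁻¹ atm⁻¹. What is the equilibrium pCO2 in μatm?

pCO2 = 980 μatm

KH = 10^(−1.37) = 4.266×10^-2 mol L⁻¹ atm⁻¹
pCO2 = [CO2*]/KH = 41.8×10^-6 / 4.266×10^-2 = 9.80×10^-4 atm = 980 μatm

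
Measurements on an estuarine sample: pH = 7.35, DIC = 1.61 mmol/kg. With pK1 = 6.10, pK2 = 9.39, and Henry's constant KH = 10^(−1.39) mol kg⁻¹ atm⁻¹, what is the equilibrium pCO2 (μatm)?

α₀ = 1 / (1 + K1/[H⁺] + K1K2/[H⁺]²) = 1 / (1 + 10^+1.25 + 10^-0.79)
   = 1 / (1 + 17.783 + 0.16218) = 1/18.945 = 0.05278
[CO2*] = α₀ × DIC = 0.05278 × 1.61 = 0.08498 mmol/kg
pCO2 = [CO2*]/KH = 8.498×10^-5 / 4.074×10^-2 = 2090 μatm

pCO2 = 2090 μatm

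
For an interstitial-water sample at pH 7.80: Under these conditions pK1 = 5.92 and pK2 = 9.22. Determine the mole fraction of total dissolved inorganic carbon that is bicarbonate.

α₁ = 0.951

α₁ = 1 / (1 + [H⁺]/K1 + K2/[H⁺]) = 1 / (1 + 10^-1.88 + 10^-1.42)
   = 1 / (1 + 0.013183 + 0.038019) = 1/1.0512 = 0.9513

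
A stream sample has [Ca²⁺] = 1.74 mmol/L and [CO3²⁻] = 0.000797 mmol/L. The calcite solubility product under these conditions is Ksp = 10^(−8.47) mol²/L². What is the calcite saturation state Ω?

Ω = 0.409

Ksp = 10^(−8.47) = 3.388×10^-9
Ω = [Ca²⁺][CO3²⁻]/Ksp = (1.74×10^-3)(0.000797×10^-3) / 3.388×10^-9 = 0.409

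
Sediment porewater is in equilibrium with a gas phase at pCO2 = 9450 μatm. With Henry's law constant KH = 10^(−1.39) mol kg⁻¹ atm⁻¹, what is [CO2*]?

[CO2*] = 385 μmol/kg

KH = 10^(−1.39) = 4.074×10^-2 mol kg⁻¹ atm⁻¹
[CO2*] = KH · pCO2 = 4.074×10^-2 × 9450×10^-6 atm = 3.85×10^-4 mol/kg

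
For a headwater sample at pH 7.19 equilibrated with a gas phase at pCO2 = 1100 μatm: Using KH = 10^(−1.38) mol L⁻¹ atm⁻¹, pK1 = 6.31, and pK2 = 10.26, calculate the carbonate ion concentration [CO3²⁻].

[CO2*] = KH · pCO2 = 10^(−1.38) × 1100×10^-6 = 4.586×10^-5 mol/L
α₀ = 1/(1 + K1/[H⁺] + K1K2/[H⁺]²) = 1/(1 + 10^+0.88 + 10^-2.19) = 0.1164
DIC = [CO2*]/α₀ = 4.586×10^-5 / 0.1164 = 0.3940 mmol/L
[CO3²⁻] = α₂·DIC; α₂ = 0.0007514, so [CO3²⁻] = 0.0007514 × 0.3940 = 0.000296 mmol/L = 0.296 μmol/L

[CO3²⁻] = 0.296 μmol/L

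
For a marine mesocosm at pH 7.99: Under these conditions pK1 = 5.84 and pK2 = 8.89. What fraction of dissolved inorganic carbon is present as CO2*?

α₀ = 1 / (1 + K1/[H⁺] + K1K2/[H⁺]²) = 1 / (1 + 10^+2.15 + 10^+1.25)
   = 1 / (1 + 141.25 + 17.783) = 1/160.04 = 0.006249

α₀ = 0.00625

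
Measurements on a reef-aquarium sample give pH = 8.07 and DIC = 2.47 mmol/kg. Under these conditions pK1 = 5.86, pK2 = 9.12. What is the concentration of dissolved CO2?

α₀ = 1 / (1 + K1/[H⁺] + K1K2/[H⁺]²) = 1 / (1 + 10^+2.21 + 10^+1.16)
   = 1 / (1 + 162.18 + 14.454) = 1/177.64 = 0.005630
[CO2*] = α₀ × DIC = 0.005630 × 2.47 = 0.0139 mmol/kg = 13.9 μmol/kg

[CO2*] = 13.9 μmol/kg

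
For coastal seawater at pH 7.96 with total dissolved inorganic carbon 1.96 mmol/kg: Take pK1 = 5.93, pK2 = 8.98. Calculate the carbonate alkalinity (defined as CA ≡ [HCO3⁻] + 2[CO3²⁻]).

CA = 2.11 mmol/kg

CA = [HCO3⁻] + 2[CO3²⁻] = (α₁ + 2α₂)·DIC
At pH 7.96: [H⁺]/K1 = 10^-2.03 = 0.0093325, K2/[H⁺] = 10^-1.02 = 0.095499
α₁ = 1/(1 + 0.0093325 + 0.095499) = 1/1.1048 = 0.9051; α₂ = α₁·K2/[H⁺] = 0.08644
α₁ + 2α₂ = 1.0780
CA = 1.0780 × 1.96 = 2.11 mmol/kg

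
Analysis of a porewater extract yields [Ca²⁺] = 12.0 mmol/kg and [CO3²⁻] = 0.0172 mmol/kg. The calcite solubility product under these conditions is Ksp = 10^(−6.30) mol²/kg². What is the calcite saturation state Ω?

Ω = 0.412

Ksp = 10^(−6.30) = 5.012×10^-7
Ω = [Ca²⁺][CO3²⁻]/Ksp = (12.0×10^-3)(0.0172×10^-3) / 5.012×10^-7 = 0.412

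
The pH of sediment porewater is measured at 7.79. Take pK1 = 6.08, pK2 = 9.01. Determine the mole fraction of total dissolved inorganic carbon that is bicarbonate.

α₁ = 0.926

α₁ = 1 / (1 + [H⁺]/K1 + K2/[H⁺]) = 1 / (1 + 10^-1.71 + 10^-1.22)
   = 1 / (1 + 0.019498 + 0.060256) = 1/1.0798 = 0.9261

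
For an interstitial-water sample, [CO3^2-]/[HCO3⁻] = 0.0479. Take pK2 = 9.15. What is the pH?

pH = 7.83

From K2 = [H⁺][CO3^2-]/[HCO3⁻]:  pH = pK2 + log₁₀([CO3^2-]/[HCO3⁻])
log₁₀(0.0479) = -1.320
pH = 9.15 + (-1.320) = 7.83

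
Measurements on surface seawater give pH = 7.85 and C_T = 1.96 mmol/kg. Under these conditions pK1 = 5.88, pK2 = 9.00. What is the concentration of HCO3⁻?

α₁ = 1 / (1 + [H⁺]/K1 + K2/[H⁺]) = 1 / (1 + 10^-1.97 + 10^-1.15)
   = 1 / (1 + 0.010715 + 0.070795) = 1/1.0815 = 0.9246
[HCO3⁻] = α₁ × DIC = 0.9246 × 1.96 = 1.81 mmol/kg

[HCO3⁻] = 1.81 mmol/kg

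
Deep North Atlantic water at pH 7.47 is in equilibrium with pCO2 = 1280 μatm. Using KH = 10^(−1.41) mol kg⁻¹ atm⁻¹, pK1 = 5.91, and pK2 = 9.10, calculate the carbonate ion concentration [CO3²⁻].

[CO3²⁻] = 0.0424 mmol/kg

[CO2*] = KH · pCO2 = 10^(−1.41) × 1280×10^-6 = 4.980×10^-5 mol/kg
α₀ = 1/(1 + K1/[H⁺] + K1K2/[H⁺]²) = 1/(1 + 10^+1.56 + 10^-0.07) = 0.02621
DIC = [CO2*]/α₀ = 4.980×10^-5 / 0.02621 = 1.900 mmol/kg
[CO3²⁻] = α₂·DIC; α₂ = 0.02231, so [CO3²⁻] = 0.02231 × 1.900 = 0.0424 mmol/kg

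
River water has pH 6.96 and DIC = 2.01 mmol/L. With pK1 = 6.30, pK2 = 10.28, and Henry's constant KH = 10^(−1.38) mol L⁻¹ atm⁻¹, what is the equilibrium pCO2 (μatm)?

pCO2 = 8650 μatm

α₀ = 1 / (1 + K1/[H⁺] + K1K2/[H⁺]²) = 1 / (1 + 10^+0.66 + 10^-2.66)
   = 1 / (1 + 4.5709 + 0.0021878) = 1/5.5731 = 0.1794
[CO2*] = α₀ × DIC = 0.1794 × 2.01 = 0.3607 mmol/L
pCO2 = [CO2*]/KH = 3.607×10^-4 / 4.169×10^-2 = 8650 μatm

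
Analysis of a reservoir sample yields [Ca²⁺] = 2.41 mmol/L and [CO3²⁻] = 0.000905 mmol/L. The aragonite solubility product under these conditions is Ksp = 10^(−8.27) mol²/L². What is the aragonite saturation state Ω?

Ksp = 10^(−8.27) = 5.370×10^-9
Ω = [Ca²⁺][CO3²⁻]/Ksp = (2.41×10^-3)(0.000905×10^-3) / 5.370×10^-9 = 0.406

Ω = 0.406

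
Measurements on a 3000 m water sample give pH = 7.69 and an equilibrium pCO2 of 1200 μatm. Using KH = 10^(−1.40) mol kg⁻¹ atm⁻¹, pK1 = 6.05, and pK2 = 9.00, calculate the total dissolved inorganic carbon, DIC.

DIC = 2.24 mmol/kg

[CO2*] = KH · pCO2 = 10^(−1.40) × 1200×10^-6 = 4.777×10^-5 mol/kg
α₀ = 1/(1 + K1/[H⁺] + K1K2/[H⁺]²) = 1/(1 + 10^+1.64 + 10^+0.33) = 0.02137
DIC = [CO2*]/α₀ = 4.777×10^-5 / 0.02137 = 2.24 mmol/kg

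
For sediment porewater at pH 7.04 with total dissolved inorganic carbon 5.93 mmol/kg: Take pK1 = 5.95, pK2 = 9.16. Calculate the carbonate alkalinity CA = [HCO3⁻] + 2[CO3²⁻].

CA = [HCO3⁻] + 2[CO3²⁻] = (α₁ + 2α₂)·DIC
At pH 7.04: [H⁺]/K1 = 10^-1.09 = 0.081283, K2/[H⁺] = 10^-2.12 = 0.0075858
α₁ = 1/(1 + 0.081283 + 0.0075858) = 1/1.0889 = 0.9184; α₂ = α₁·K2/[H⁺] = 0.006967
α₁ + 2α₂ = 0.9323
CA = 0.9323 × 5.93 = 5.53 mmol/kg

CA = 5.53 mmol/kg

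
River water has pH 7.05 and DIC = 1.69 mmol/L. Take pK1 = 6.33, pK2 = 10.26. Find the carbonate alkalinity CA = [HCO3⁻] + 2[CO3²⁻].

CA = [HCO3⁻] + 2[CO3²⁻] = (α₁ + 2α₂)·DIC
At pH 7.05: [H⁺]/K1 = 10^-0.72 = 0.19055, K2/[H⁺] = 10^-3.21 = 0.00061660
α₁ = 1/(1 + 0.19055 + 0.00061660) = 1/1.1912 = 0.8395; α₂ = α₁·K2/[H⁺] = 0.0005176
α₁ + 2α₂ = 0.8406
CA = 0.8406 × 1.69 = 1.42 mmol/L

CA = 1.42 mmol/L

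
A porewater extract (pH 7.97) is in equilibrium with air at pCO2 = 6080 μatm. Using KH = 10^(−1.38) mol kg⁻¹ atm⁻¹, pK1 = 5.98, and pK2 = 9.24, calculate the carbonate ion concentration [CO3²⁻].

[CO3²⁻] = 1.33 mmol/kg

[CO2*] = KH · pCO2 = 10^(−1.38) × 6080×10^-6 = 2.535×10^-4 mol/kg
α₀ = 1/(1 + K1/[H⁺] + K1K2/[H⁺]²) = 1/(1 + 10^+1.99 + 10^+0.72) = 0.009618
DIC = [CO2*]/α₀ = 2.535×10^-4 / 0.009618 = 26.35 mmol/kg
[CO3²⁻] = α₂·DIC; α₂ = 0.05048, so [CO3²⁻] = 0.05048 × 26.35 = 1.33 mmol/kg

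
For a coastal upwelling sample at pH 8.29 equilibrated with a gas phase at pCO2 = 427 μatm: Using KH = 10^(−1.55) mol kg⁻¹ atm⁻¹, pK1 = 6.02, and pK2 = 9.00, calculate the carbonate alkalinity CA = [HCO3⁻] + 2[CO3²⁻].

[CO2*] = KH · pCO2 = 10^(−1.55) × 427×10^-6 = 1.203×10^-5 mol/kg
α₀ = 1/(1 + K1/[H⁺] + K1K2/[H⁺]²) = 1/(1 + 10^+2.27 + 10^+1.56) = 0.004474
DIC = [CO2*]/α₀ = 1.203×10^-5 / 0.004474 = 2.690 mmol/kg
CA = (α₁ + 2α₂)·DIC = (0.8331 + 2×0.1624) × 2.690 = 3.11 mmol/kg

CA = 3.11 mmol/kg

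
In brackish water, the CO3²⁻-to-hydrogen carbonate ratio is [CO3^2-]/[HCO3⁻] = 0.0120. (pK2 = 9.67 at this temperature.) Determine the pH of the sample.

From K2 = [H⁺][CO3^2-]/[HCO3⁻]:  pH = pK2 + log₁₀([CO3^2-]/[HCO3⁻])
log₁₀(0.0120) = -1.921
pH = 9.67 + (-1.921) = 7.75

pH = 7.75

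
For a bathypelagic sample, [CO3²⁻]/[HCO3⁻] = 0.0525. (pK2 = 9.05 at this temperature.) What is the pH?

From K2 = [H⁺][CO3²⁻]/[HCO3⁻]:  pH = pK2 + log₁₀([CO3²⁻]/[HCO3⁻])
log₁₀(0.0525) = -1.280
pH = 9.05 + (-1.280) = 7.77

pH = 7.77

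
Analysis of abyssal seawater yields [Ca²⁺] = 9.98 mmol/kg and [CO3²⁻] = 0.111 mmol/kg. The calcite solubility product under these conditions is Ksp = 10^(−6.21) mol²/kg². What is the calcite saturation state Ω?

Ω = 1.80

Ksp = 10^(−6.21) = 6.166×10^-7
Ω = [Ca²⁺][CO3²⁻]/Ksp = (9.98×10^-3)(0.111×10^-3) / 6.166×10^-7 = 1.80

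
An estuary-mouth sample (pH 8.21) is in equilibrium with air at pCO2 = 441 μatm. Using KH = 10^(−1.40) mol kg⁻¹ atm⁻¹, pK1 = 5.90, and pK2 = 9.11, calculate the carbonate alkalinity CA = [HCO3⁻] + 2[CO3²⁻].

[CO2*] = KH · pCO2 = 10^(−1.40) × 441×10^-6 = 1.756×10^-5 mol/kg
α₀ = 1/(1 + K1/[H⁺] + K1K2/[H⁺]²) = 1/(1 + 10^+2.31 + 10^+1.41) = 0.004331
DIC = [CO2*]/α₀ = 1.756×10^-5 / 0.004331 = 4.053 mmol/kg
CA = (α₁ + 2α₂)·DIC = (0.8843 + 2×0.1113) × 4.053 = 4.49 mmol/kg

CA = 4.49 mmol/kg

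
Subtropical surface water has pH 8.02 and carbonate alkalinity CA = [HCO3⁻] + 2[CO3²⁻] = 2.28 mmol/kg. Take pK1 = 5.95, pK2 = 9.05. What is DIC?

DIC = 2.12 mmol/kg

CA = [HCO3⁻] + 2[CO3²⁻] = (α₁ + 2α₂)·DIC
At pH 8.02: [H⁺]/K1 = 10^-2.07 = 0.0085114, K2/[H⁺] = 10^-1.03 = 0.093325
α₁ = 1/(1 + 0.0085114 + 0.093325) = 1/1.1018 = 0.9076; α₂ = α₁·K2/[H⁺] = 0.08470
α₁ + 2α₂ = 1.0770
DIC = CA / (α₁ + 2α₂) = 2.28 / 1.0770 = 2.12 mmol/kg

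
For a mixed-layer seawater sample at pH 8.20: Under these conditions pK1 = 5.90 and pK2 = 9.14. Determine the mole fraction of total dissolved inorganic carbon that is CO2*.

α₀ = 0.00448

α₀ = 1 / (1 + K1/[H⁺] + K1K2/[H⁺]²) = 1 / (1 + 10^+2.30 + 10^+1.36)
   = 1 / (1 + 199.53 + 22.909) = 1/223.43 = 0.004476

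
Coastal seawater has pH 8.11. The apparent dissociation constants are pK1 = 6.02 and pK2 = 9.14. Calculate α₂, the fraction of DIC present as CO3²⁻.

α₂ = 1 / (1 + [H⁺]/K2 + [H⁺]²/(K1K2)) = 1 / (1 + 10^+1.03 + 10^-1.06)
   = 1 / (1 + 10.715 + 0.087096) = 1/11.802 = 0.08473

α₂ = 0.0847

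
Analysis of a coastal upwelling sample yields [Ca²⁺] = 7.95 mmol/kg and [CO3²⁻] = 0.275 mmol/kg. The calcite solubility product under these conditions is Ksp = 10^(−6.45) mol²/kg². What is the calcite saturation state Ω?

Ksp = 10^(−6.45) = 3.548×10^-7
Ω = [Ca²⁺][CO3²⁻]/Ksp = (7.95×10^-3)(0.275×10^-3) / 3.548×10^-7 = 6.16

Ω = 6.16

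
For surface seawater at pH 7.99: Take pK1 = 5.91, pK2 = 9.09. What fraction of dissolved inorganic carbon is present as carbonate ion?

α₂ = 0.0730

α₂ = 1 / (1 + [H⁺]/K2 + [H⁺]²/(K1K2)) = 1 / (1 + 10^+1.10 + 10^-0.98)
   = 1 / (1 + 12.589 + 0.10471) = 1/13.694 = 0.07302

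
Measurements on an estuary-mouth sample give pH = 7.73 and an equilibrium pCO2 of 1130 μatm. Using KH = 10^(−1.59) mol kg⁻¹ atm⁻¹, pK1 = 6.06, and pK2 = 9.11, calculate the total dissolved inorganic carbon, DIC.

DIC = 1.44 mmol/kg

[CO2*] = KH · pCO2 = 10^(−1.59) × 1130×10^-6 = 2.905×10^-5 mol/kg
α₀ = 1/(1 + K1/[H⁺] + K1K2/[H⁺]²) = 1/(1 + 10^+1.67 + 10^+0.29) = 0.02011
DIC = [CO2*]/α₀ = 2.905×10^-5 / 0.02011 = 1.44 mmol/kg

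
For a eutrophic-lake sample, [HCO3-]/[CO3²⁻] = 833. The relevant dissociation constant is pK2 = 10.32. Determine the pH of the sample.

pH = 7.40

From K2 = [H⁺][CO3²⁻]/[HCO3-]:  pH = pK2 − log₁₀([HCO3-]/[CO3²⁻])
log₁₀(833) = +2.921
pH = 10.32 − (+2.921) = 7.40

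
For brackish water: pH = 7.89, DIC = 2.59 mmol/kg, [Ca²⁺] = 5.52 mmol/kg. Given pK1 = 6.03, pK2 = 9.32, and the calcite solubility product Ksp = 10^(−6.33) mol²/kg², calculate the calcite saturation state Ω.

Ω = 1.08

α₂ = 1 / (1 + [H⁺]/K2 + [H⁺]²/(K1K2)) = 1 / (1 + 10^+1.43 + 10^-0.43)
   = 1 / (1 + 26.915 + 0.37154) = 1/28.287 = 0.03535
[CO3²⁻] = α₂ × DIC = 0.03535 × 2.59 = 0.09156 mmol/kg
Ksp = 10^(−6.33) = 4.677×10^-7
Ω = [Ca²⁺][CO3²⁻]/Ksp = (5.52×10^-3)(9.156×10^-5) / 4.677×10^-7 = 1.08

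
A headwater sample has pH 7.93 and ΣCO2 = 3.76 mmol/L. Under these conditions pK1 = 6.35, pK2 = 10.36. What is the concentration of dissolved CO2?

[CO2*] = 0.0960 mmol/L

α₀ = 1 / (1 + K1/[H⁺] + K1K2/[H⁺]²) = 1 / (1 + 10^+1.58 + 10^-0.85)
   = 1 / (1 + 38.019 + 0.14125) = 1/39.160 = 0.02554
[CO2*] = α₀ × DIC = 0.02554 × 3.76 = 0.0960 mmol/L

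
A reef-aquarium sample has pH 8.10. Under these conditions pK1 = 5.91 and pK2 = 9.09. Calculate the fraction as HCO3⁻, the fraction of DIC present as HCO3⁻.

α₁ = 1 / (1 + [H⁺]/K1 + K2/[H⁺]) = 1 / (1 + 10^-2.19 + 10^-0.99)
   = 1 / (1 + 0.0064565 + 0.10233) = 1/1.1088 = 0.9019

α₁ = 0.902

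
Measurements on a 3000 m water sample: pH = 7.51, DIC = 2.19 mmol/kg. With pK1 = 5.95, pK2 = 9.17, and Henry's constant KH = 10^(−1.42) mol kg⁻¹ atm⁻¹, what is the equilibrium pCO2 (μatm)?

α₀ = 1 / (1 + K1/[H⁺] + K1K2/[H⁺]²) = 1 / (1 + 10^+1.56 + 10^-0.10)
   = 1 / (1 + 36.308 + 0.79433) = 1/38.102 = 0.02625
[CO2*] = α₀ × DIC = 0.02625 × 2.19 = 0.05748 mmol/kg
pCO2 = [CO2*]/KH = 5.748×10^-5 / 3.802×10^-2 = 1510 μatm

pCO2 = 1510 μatm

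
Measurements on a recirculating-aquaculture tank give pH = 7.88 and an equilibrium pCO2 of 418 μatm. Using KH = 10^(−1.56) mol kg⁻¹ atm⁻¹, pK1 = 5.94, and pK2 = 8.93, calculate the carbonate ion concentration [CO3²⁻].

[CO2*] = KH · pCO2 = 10^(−1.56) × 418×10^-6 = 1.151×10^-5 mol/kg
α₀ = 1/(1 + K1/[H⁺] + K1K2/[H⁺]²) = 1/(1 + 10^+1.94 + 10^+0.89) = 0.01043
DIC = [CO2*]/α₀ = 1.151×10^-5 / 0.01043 = 1.104 mmol/kg
[CO3²⁻] = α₂·DIC; α₂ = 0.08098, so [CO3²⁻] = 0.08098 × 1.104 = 0.0894 mmol/kg

[CO3²⁻] = 0.0894 mmol/kg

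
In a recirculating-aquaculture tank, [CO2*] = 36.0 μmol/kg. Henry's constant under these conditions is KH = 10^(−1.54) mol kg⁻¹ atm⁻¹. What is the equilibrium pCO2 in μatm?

pCO2 = 1250 μatm

KH = 10^(−1.54) = 2.884×10^-2 mol kg⁻¹ atm⁻¹
pCO2 = [CO2*]/KH = 36.0×10^-6 / 2.884×10^-2 = 1.25×10^-3 atm = 1250 μatm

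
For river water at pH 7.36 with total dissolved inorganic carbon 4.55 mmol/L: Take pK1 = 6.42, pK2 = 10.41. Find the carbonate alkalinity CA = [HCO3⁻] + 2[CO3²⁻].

CA = 4.09 mmol/L

CA = [HCO3⁻] + 2[CO3²⁻] = (α₁ + 2α₂)·DIC
At pH 7.36: [H⁺]/K1 = 10^-0.94 = 0.11482, K2/[H⁺] = 10^-3.05 = 0.00089125
α₁ = 1/(1 + 0.11482 + 0.00089125) = 1/1.1157 = 0.8963; α₂ = α₁·K2/[H⁺] = 0.0007988
α₁ + 2α₂ = 0.8979
CA = 0.8979 × 4.55 = 4.09 mmol/L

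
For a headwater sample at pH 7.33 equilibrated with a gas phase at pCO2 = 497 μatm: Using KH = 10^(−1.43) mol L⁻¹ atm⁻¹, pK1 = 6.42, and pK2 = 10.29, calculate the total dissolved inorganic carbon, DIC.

DIC = 0.169 mmol/L

[CO2*] = KH · pCO2 = 10^(−1.43) × 497×10^-6 = 1.847×10^-5 mol/L
α₀ = 1/(1 + K1/[H⁺] + K1K2/[H⁺]²) = 1/(1 + 10^+0.91 + 10^-2.05) = 0.1094
DIC = [CO2*]/α₀ = 1.847×10^-5 / 0.1094 = 0.169 mmol/L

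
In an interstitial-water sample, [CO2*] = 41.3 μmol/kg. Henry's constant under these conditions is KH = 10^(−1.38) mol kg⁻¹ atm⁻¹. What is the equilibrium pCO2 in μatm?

pCO2 = 991 μatm

KH = 10^(−1.38) = 4.169×10^-2 mol kg⁻¹ atm⁻¹
pCO2 = [CO2*]/KH = 41.3×10^-6 / 4.169×10^-2 = 9.91×10^-4 atm = 991 μatm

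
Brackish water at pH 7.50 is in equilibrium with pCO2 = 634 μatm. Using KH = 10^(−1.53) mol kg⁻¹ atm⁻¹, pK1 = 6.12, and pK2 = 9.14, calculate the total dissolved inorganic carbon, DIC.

[CO2*] = KH · pCO2 = 10^(−1.53) × 634×10^-6 = 1.871×10^-5 mol/kg
α₀ = 1/(1 + K1/[H⁺] + K1K2/[H⁺]²) = 1/(1 + 10^+1.38 + 10^-0.26) = 0.03916
DIC = [CO2*]/α₀ = 1.871×10^-5 / 0.03916 = 0.478 mmol/kg

DIC = 0.478 mmol/kg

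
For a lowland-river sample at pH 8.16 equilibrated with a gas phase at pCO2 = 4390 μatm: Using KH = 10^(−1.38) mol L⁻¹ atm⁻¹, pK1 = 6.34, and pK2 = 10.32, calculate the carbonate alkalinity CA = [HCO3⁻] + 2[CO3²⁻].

CA = 12.3 mmol/L

[CO2*] = KH · pCO2 = 10^(−1.38) × 4390×10^-6 = 1.830×10^-4 mol/L
α₀ = 1/(1 + K1/[H⁺] + K1K2/[H⁺]²) = 1/(1 + 10^+1.82 + 10^-0.34) = 0.01481
DIC = [CO2*]/α₀ = 1.830×10^-4 / 0.01481 = 12.36 mmol/L
CA = (α₁ + 2α₂)·DIC = (0.9784 + 2×0.006769) × 12.36 = 12.3 mmol/L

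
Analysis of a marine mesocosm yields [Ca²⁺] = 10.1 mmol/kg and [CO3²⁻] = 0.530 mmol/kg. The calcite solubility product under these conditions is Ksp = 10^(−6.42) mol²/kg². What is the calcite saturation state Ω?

Ω = 14.1

Ksp = 10^(−6.42) = 3.802×10^-7
Ω = [Ca²⁺][CO3²⁻]/Ksp = (10.1×10^-3)(0.530×10^-3) / 3.802×10^-7 = 14.1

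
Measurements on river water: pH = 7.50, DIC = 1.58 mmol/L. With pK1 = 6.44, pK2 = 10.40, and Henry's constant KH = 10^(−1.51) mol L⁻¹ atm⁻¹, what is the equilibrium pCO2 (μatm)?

α₀ = 1 / (1 + K1/[H⁺] + K1K2/[H⁺]²) = 1 / (1 + 10^+1.06 + 10^-1.84)
   = 1 / (1 + 11.482 + 0.014454) = 1/12.496 = 0.08003
[CO2*] = α₀ × DIC = 0.08003 × 1.58 = 0.1264 mmol/L
pCO2 = [CO2*]/KH = 1.264×10^-4 / 3.090×10^-2 = 4090 μatm

pCO2 = 4090 μatm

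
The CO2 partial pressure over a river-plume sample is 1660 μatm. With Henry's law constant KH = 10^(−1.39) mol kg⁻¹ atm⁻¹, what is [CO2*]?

[CO2*] = 67.6 μmol/kg

KH = 10^(−1.39) = 4.074×10^-2 mol kg⁻¹ atm⁻¹
[CO2*] = KH · pCO2 = 4.074×10^-2 × 1660×10^-6 atm = 6.76×10^-5 mol/kg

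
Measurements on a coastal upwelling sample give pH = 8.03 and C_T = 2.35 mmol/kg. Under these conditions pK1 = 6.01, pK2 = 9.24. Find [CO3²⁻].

[CO3²⁻] = 0.135 mmol/kg

α₂ = 1 / (1 + [H⁺]/K2 + [H⁺]²/(K1K2)) = 1 / (1 + 10^+1.21 + 10^-0.81)
   = 1 / (1 + 16.218 + 0.15488) = 1/17.373 = 0.05756
[CO3²⁻] = α₂ × DIC = 0.05756 × 2.35 = 0.135 mmol/kg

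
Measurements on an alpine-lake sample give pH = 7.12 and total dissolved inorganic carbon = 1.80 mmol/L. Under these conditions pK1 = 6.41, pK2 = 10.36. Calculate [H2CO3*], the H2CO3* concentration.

α₀ = 1 / (1 + K1/[H⁺] + K1K2/[H⁺]²) = 1 / (1 + 10^+0.71 + 10^-2.53)
   = 1 / (1 + 5.1286 + 0.0029512) = 1/6.1316 = 0.1631
[CO2*] = α₀ × DIC = 0.1631 × 1.80 = 0.294 mmol/L

[CO2*] = 0.294 mmol/L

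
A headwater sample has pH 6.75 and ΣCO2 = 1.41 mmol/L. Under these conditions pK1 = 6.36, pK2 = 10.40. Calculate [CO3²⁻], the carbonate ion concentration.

[CO3²⁻] = 0.224 μmol/L

α₂ = 1 / (1 + [H⁺]/K2 + [H⁺]²/(K1K2)) = 1 / (1 + 10^+3.65 + 10^+3.26)
   = 1 / (1 + 4466.8 + 1819.7) = 1/6287.5 = 0.0001590
[CO3²⁻] = α₂ × DIC = 0.0001590 × 1.41 = 0.000224 mmol/L = 0.224 μmol/L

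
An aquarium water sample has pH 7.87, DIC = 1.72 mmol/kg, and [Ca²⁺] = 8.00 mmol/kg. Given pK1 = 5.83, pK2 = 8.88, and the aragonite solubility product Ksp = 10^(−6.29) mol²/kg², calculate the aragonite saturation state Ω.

α₂ = 1 / (1 + [H⁺]/K2 + [H⁺]²/(K1K2)) = 1 / (1 + 10^+1.01 + 10^-1.03)
   = 1 / (1 + 10.233 + 0.093325) = 1/11.326 = 0.08829
[CO3²⁻] = α₂ × DIC = 0.08829 × 1.72 = 0.1519 mmol/kg
Ksp = 10^(−6.29) = 5.129×10^-7
Ω = [Ca²⁺][CO3²⁻]/Ksp = (8.00×10^-3)(1.519×10^-4) / 5.129×10^-7 = 2.37

Ω = 2.37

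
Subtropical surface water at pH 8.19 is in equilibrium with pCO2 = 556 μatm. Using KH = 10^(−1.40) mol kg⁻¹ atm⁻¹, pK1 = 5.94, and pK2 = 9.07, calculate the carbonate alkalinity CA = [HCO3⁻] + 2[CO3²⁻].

CA = 4.97 mmol/kg

[CO2*] = KH · pCO2 = 10^(−1.40) × 556×10^-6 = 2.213×10^-5 mol/kg
α₀ = 1/(1 + K1/[H⁺] + K1K2/[H⁺]²) = 1/(1 + 10^+2.25 + 10^+1.37) = 0.004944
DIC = [CO2*]/α₀ = 2.213×10^-5 / 0.004944 = 4.477 mmol/kg
CA = (α₁ + 2α₂)·DIC = (0.8792 + 2×0.1159) × 4.477 = 4.97 mmol/kg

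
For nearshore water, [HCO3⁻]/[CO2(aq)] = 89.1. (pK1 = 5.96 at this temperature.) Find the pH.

From K1 = [H⁺][HCO3⁻]/[CO2(aq)]:  pH = pK1 + log₁₀([HCO3⁻]/[CO2(aq)])
log₁₀(89.1) = +1.950
pH = 5.96 + (+1.950) = 7.91

pH = 7.91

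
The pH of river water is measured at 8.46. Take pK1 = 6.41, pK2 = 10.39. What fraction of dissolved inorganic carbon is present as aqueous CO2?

α₀ = 1 / (1 + K1/[H⁺] + K1K2/[H⁺]²) = 1 / (1 + 10^+2.05 + 10^+0.12)
   = 1 / (1 + 112.20 + 1.3183) = 1/114.52 = 0.008732

α₀ = 0.00873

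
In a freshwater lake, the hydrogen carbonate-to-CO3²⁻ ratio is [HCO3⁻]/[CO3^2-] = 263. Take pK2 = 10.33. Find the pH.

From K2 = [H⁺][CO3^2-]/[HCO3⁻]:  pH = pK2 − log₁₀([HCO3⁻]/[CO3^2-])
log₁₀(263) = +2.420
pH = 10.33 − (+2.420) = 7.91

pH = 7.91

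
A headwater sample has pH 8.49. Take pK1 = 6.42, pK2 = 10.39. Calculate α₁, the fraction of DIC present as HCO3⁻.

α₁ = 1 / (1 + [H⁺]/K1 + K2/[H⁺]) = 1 / (1 + 10^-2.07 + 10^-1.90)
   = 1 / (1 + 0.0085114 + 0.012589) = 1/1.0211 = 0.9793

α₁ = 0.979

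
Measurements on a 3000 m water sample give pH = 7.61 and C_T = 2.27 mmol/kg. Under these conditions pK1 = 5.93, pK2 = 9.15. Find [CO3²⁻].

α₂ = 1 / (1 + [H⁺]/K2 + [H⁺]²/(K1K2)) = 1 / (1 + 10^+1.54 + 10^-0.14)
   = 1 / (1 + 34.674 + 0.72444) = 1/36.398 = 0.02747
[CO3²⁻] = α₂ × DIC = 0.02747 × 2.27 = 0.0624 mmol/kg

[CO3²⁻] = 0.0624 mmol/kg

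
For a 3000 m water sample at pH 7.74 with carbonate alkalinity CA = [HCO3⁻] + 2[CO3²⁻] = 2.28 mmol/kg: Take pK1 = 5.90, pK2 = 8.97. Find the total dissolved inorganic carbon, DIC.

CA = [HCO3⁻] + 2[CO3²⁻] = (α₁ + 2α₂)·DIC
At pH 7.74: [H⁺]/K1 = 10^-1.84 = 0.014454, K2/[H⁺] = 10^-1.23 = 0.058884
α₁ = 1/(1 + 0.014454 + 0.058884) = 1/1.0733 = 0.9317; α₂ = α₁·K2/[H⁺] = 0.05486
α₁ + 2α₂ = 1.0414
DIC = CA / (α₁ + 2α₂) = 2.28 / 1.0414 = 2.19 mmol/kg

DIC = 2.19 mmol/kg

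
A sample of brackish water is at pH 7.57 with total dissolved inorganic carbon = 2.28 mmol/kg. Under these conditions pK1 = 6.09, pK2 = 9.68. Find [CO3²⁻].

α₂ = 1 / (1 + [H⁺]/K2 + [H⁺]²/(K1K2)) = 1 / (1 + 10^+2.11 + 10^+0.63)
   = 1 / (1 + 128.82 + 4.2658) = 1/134.09 = 0.007458
[CO3²⁻] = α₂ × DIC = 0.007458 × 2.28 = 0.0170 mmol/kg = 17.0 μmol/kg

[CO3²⁻] = 17.0 μmol/kg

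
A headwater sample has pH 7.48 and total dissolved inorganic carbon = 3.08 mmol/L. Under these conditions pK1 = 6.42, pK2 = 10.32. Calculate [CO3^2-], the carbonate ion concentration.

α₂ = 1 / (1 + [H⁺]/K2 + [H⁺]²/(K1K2)) = 1 / (1 + 10^+2.84 + 10^+1.78)
   = 1 / (1 + 691.83 + 60.256) = 1/753.09 = 0.001328
[CO3²⁻] = α₂ × DIC = 0.001328 × 3.08 = 0.00409 mmol/L = 4.09 μmol/L

[CO3²⁻] = 4.09 μmol/L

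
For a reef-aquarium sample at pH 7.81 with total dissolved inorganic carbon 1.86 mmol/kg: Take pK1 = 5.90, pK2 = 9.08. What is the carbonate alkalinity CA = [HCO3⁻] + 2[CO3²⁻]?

CA = 1.93 mmol/kg

CA = [HCO3⁻] + 2[CO3²⁻] = (α₁ + 2α₂)·DIC
At pH 7.81: [H⁺]/K1 = 10^-1.91 = 0.012303, K2/[H⁺] = 10^-1.27 = 0.053703
α₁ = 1/(1 + 0.012303 + 0.053703) = 1/1.0660 = 0.9381; α₂ = α₁·K2/[H⁺] = 0.05038
α₁ + 2α₂ = 1.0388
CA = 1.0388 × 1.86 = 1.93 mmol/kg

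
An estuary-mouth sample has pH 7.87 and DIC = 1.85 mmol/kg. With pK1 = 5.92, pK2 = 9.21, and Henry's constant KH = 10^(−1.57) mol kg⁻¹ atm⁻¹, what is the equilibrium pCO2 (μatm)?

pCO2 = 730 μatm

α₀ = 1 / (1 + K1/[H⁺] + K1K2/[H⁺]²) = 1 / (1 + 10^+1.95 + 10^+0.61)
   = 1 / (1 + 89.125 + 4.0738) = 1/94.199 = 0.01062
[CO2*] = α₀ × DIC = 0.01062 × 1.85 = 0.01964 mmol/kg = 19.64 μmol/kg
pCO2 = [CO2*]/KH = 1.964×10^-5 / 2.692×10^-2 = 730 μatm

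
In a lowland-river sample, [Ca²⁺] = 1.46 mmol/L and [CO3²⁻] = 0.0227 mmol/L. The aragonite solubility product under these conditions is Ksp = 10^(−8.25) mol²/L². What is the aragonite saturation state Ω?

Ω = 5.89

Ksp = 10^(−8.25) = 5.623×10^-9
Ω = [Ca²⁺][CO3²⁻]/Ksp = (1.46×10^-3)(0.0227×10^-3) / 5.623×10^-9 = 5.89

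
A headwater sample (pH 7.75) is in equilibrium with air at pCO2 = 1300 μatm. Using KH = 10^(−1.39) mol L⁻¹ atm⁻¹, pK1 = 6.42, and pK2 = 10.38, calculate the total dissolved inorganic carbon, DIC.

DIC = 1.19 mmol/L

[CO2*] = KH · pCO2 = 10^(−1.39) × 1300×10^-6 = 5.296×10^-5 mol/L
α₀ = 1/(1 + K1/[H⁺] + K1K2/[H⁺]²) = 1/(1 + 10^+1.33 + 10^-1.30) = 0.04458
DIC = [CO2*]/α₀ = 5.296×10^-5 / 0.04458 = 1.19 mmol/L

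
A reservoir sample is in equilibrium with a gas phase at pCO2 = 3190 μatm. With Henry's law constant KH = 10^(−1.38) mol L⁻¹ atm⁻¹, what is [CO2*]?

KH = 10^(−1.38) = 4.169×10^-2 mol L⁻¹ atm⁻¹
[CO2*] = KH · pCO2 = 4.169×10^-2 × 3190×10^-6 atm = 1.33×10^-4 mol/L

[CO2*] = 133 μmol/L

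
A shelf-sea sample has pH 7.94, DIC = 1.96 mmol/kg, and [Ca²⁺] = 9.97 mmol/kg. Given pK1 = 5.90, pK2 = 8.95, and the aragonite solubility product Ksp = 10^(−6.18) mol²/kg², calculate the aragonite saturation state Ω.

Ω = 2.61

α₂ = 1 / (1 + [H⁺]/K2 + [H⁺]²/(K1K2)) = 1 / (1 + 10^+1.01 + 10^-1.03)
   = 1 / (1 + 10.233 + 0.093325) = 1/11.326 = 0.08829
[CO3²⁻] = α₂ × DIC = 0.08829 × 1.96 = 0.1730 mmol/kg
Ksp = 10^(−6.18) = 6.607×10^-7
Ω = [Ca²⁺][CO3²⁻]/Ksp = (9.97×10^-3)(1.730×10^-4) / 6.607×10^-7 = 2.61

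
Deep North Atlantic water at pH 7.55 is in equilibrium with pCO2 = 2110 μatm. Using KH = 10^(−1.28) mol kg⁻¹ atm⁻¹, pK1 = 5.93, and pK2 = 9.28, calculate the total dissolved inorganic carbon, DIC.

[CO2*] = KH · pCO2 = 10^(−1.28) × 2110×10^-6 = 1.107×10^-4 mol/kg
α₀ = 1/(1 + K1/[H⁺] + K1K2/[H⁺]²) = 1/(1 + 10^+1.62 + 10^-0.11) = 0.02301
DIC = [CO2*]/α₀ = 1.107×10^-4 / 0.02301 = 4.81 mmol/kg

DIC = 4.81 mmol/kg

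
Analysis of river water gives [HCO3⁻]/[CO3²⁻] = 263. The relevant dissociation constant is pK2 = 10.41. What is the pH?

pH = 7.99

From K2 = [H⁺][CO3²⁻]/[HCO3⁻]:  pH = pK2 − log₁₀([HCO3⁻]/[CO3²⁻])
log₁₀(263) = +2.420
pH = 10.41 − (+2.420) = 7.99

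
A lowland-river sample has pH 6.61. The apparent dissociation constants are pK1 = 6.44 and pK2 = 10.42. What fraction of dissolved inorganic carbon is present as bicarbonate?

α₁ = 1 / (1 + [H⁺]/K1 + K2/[H⁺]) = 1 / (1 + 10^-0.17 + 10^-3.81)
   = 1 / (1 + 0.67608 + 0.00015488) = 1/1.6762 = 0.5966

α₁ = 0.597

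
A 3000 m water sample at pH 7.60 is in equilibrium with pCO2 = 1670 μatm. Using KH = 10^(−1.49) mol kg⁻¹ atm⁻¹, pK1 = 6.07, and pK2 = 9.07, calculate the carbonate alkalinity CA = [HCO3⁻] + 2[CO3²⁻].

[CO2*] = KH · pCO2 = 10^(−1.49) × 1670×10^-6 = 5.404×10^-5 mol/kg
α₀ = 1/(1 + K1/[H⁺] + K1K2/[H⁺]²) = 1/(1 + 10^+1.53 + 10^+0.06) = 0.02775
DIC = [CO2*]/α₀ = 5.404×10^-5 / 0.02775 = 1.947 mmol/kg
CA = (α₁ + 2α₂)·DIC = (0.9404 + 2×0.03186) × 1.947 = 1.96 mmol/kg

CA = 1.96 mmol/kg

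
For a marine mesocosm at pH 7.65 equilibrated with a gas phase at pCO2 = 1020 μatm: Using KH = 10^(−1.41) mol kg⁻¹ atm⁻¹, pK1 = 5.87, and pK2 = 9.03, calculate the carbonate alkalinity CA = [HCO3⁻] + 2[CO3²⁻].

[CO2*] = KH · pCO2 = 10^(−1.41) × 1020×10^-6 = 3.968×10^-5 mol/kg
α₀ = 1/(1 + K1/[H⁺] + K1K2/[H⁺]²) = 1/(1 + 10^+1.78 + 10^+0.40) = 0.01568
DIC = [CO2*]/α₀ = 3.968×10^-5 / 0.01568 = 2.530 mmol/kg
CA = (α₁ + 2α₂)·DIC = (0.9449 + 2×0.03939) × 2.530 = 2.59 mmol/kg

CA = 2.59 mmol/kg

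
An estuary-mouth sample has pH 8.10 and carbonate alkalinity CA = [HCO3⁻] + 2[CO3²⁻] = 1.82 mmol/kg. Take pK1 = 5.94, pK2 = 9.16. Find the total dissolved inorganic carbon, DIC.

DIC = 1.70 mmol/kg

CA = [HCO3⁻] + 2[CO3²⁻] = (α₁ + 2α₂)·DIC
At pH 8.10: [H⁺]/K1 = 10^-2.16 = 0.0069183, K2/[H⁺] = 10^-1.06 = 0.087096
α₁ = 1/(1 + 0.0069183 + 0.087096) = 1/1.0940 = 0.9141; α₂ = α₁·K2/[H⁺] = 0.07961
α₁ + 2α₂ = 1.0733
DIC = CA / (α₁ + 2α₂) = 1.82 / 1.0733 = 1.70 mmol/kg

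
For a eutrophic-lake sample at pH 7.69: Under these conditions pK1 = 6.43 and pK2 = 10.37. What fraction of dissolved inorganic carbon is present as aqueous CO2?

α₀ = 1 / (1 + K1/[H⁺] + K1K2/[H⁺]²) = 1 / (1 + 10^+1.26 + 10^-1.42)
   = 1 / (1 + 18.197 + 0.038019) = 1/19.235 = 0.05199

α₀ = 0.0520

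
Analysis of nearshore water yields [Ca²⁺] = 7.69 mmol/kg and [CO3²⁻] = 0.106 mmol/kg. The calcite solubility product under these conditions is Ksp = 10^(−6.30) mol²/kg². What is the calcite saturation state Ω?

Ksp = 10^(−6.30) = 5.012×10^-7
Ω = [Ca²⁺][CO3²⁻]/Ksp = (7.69×10^-3)(0.106×10^-3) / 5.012×10^-7 = 1.63

Ω = 1.63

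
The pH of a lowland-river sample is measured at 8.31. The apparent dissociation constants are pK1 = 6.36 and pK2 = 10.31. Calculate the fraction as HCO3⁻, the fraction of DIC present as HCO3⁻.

α₁ = 0.979

α₁ = 1 / (1 + [H⁺]/K1 + K2/[H⁺]) = 1 / (1 + 10^-1.95 + 10^-2.00)
   = 1 / (1 + 0.011220 + 0.010000) = 1/1.0212 = 0.9792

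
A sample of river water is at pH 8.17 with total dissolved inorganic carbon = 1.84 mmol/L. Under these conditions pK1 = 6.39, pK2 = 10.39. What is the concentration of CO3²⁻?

[CO3²⁻] = 10.8 μmol/L

α₂ = 1 / (1 + [H⁺]/K2 + [H⁺]²/(K1K2)) = 1 / (1 + 10^+2.22 + 10^+0.44)
   = 1 / (1 + 165.96 + 2.7542) = 1/169.71 = 0.005892
[CO3²⁻] = α₂ × DIC = 0.005892 × 1.84 = 0.0108 mmol/L = 10.8 μmol/L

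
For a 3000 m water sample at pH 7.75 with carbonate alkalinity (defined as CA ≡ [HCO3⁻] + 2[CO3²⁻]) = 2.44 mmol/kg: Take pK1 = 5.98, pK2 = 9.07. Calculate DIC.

CA = [HCO3⁻] + 2[CO3²⁻] = (α₁ + 2α₂)·DIC
At pH 7.75: [H⁺]/K1 = 10^-1.77 = 0.016982, K2/[H⁺] = 10^-1.32 = 0.047863
α₁ = 1/(1 + 0.016982 + 0.047863) = 1/1.0648 = 0.9391; α₂ = α₁·K2/[H⁺] = 0.04495
α₁ + 2α₂ = 1.0290
DIC = CA / (α₁ + 2α₂) = 2.44 / 1.0290 = 2.37 mmol/kg

DIC = 2.37 mmol/kg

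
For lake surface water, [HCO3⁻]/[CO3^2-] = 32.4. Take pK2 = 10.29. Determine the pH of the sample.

From K2 = [H⁺][CO3^2-]/[HCO3⁻]:  pH = pK2 − log₁₀([HCO3⁻]/[CO3^2-])
log₁₀(32.4) = +1.511
pH = 10.29 − (+1.511) = 8.78

pH = 8.78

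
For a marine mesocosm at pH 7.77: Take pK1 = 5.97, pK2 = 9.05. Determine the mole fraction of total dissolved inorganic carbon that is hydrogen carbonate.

α₁ = 1 / (1 + [H⁺]/K1 + K2/[H⁺]) = 1 / (1 + 10^-1.80 + 10^-1.28)
   = 1 / (1 + 0.015849 + 0.052481) = 1/1.0683 = 0.9360

α₁ = 0.936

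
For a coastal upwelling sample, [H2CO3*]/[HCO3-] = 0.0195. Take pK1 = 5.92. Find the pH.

From K1 = [H⁺][HCO3-]/[H2CO3*]:  pH = pK1 − log₁₀([H2CO3*]/[HCO3-])
log₁₀(0.0195) = -1.710
pH = 5.92 − (-1.710) = 7.63

pH = 7.63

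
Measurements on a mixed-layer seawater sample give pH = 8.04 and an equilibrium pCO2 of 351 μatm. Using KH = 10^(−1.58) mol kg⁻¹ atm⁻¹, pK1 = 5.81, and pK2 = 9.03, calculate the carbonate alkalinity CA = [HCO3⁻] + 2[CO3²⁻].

CA = 1.89 mmol/kg

[CO2*] = KH · pCO2 = 10^(−1.58) × 351×10^-6 = 9.232×10^-6 mol/kg
α₀ = 1/(1 + K1/[H⁺] + K1K2/[H⁺]²) = 1/(1 + 10^+2.23 + 10^+1.24) = 0.005313
DIC = [CO2*]/α₀ = 9.232×10^-6 / 0.005313 = 1.738 mmol/kg
CA = (α₁ + 2α₂)·DIC = (0.9023 + 2×0.09234) × 1.738 = 1.89 mmol/kg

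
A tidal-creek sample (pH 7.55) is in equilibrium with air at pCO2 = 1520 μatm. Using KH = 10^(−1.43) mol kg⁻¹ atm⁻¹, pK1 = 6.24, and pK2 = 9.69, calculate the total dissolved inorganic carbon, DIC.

DIC = 1.22 mmol/kg

[CO2*] = KH · pCO2 = 10^(−1.43) × 1520×10^-6 = 5.647×10^-5 mol/kg
α₀ = 1/(1 + K1/[H⁺] + K1K2/[H⁺]²) = 1/(1 + 10^+1.31 + 10^-0.83) = 0.04637
DIC = [CO2*]/α₀ = 5.647×10^-5 / 0.04637 = 1.22 mmol/kg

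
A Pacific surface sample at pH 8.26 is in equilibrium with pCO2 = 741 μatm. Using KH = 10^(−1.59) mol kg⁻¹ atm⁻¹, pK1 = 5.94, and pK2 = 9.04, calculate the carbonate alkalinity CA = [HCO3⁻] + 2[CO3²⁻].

CA = 5.30 mmol/kg

[CO2*] = KH · pCO2 = 10^(−1.59) × 741×10^-6 = 1.905×10^-5 mol/kg
α₀ = 1/(1 + K1/[H⁺] + K1K2/[H⁺]²) = 1/(1 + 10^+2.32 + 10^+1.54) = 0.004088
DIC = [CO2*]/α₀ = 1.905×10^-5 / 0.004088 = 4.659 mmol/kg
CA = (α₁ + 2α₂)·DIC = (0.8542 + 2×0.1418) × 4.659 = 5.30 mmol/kg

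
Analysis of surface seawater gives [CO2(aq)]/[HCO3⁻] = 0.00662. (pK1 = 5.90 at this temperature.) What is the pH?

From K1 = [H⁺][HCO3⁻]/[CO2(aq)]:  pH = pK1 − log₁₀([CO2(aq)]/[HCO3⁻])
log₁₀(0.00662) = -2.179
pH = 5.90 − (-2.179) = 8.08

pH = 8.08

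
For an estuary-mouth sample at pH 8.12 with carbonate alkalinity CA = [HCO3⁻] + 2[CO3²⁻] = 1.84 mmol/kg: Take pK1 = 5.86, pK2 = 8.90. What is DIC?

DIC = 1.62 mmol/kg

CA = [HCO3⁻] + 2[CO3²⁻] = (α₁ + 2α₂)·DIC
At pH 8.12: [H⁺]/K1 = 10^-2.26 = 0.0054954, K2/[H⁺] = 10^-0.78 = 0.16596
α₁ = 1/(1 + 0.0054954 + 0.16596) = 1/1.1715 = 0.8536; α₂ = α₁·K2/[H⁺] = 0.1417
α₁ + 2α₂ = 1.1370
DIC = CA / (α₁ + 2α₂) = 1.84 / 1.1370 = 1.62 mmol/kg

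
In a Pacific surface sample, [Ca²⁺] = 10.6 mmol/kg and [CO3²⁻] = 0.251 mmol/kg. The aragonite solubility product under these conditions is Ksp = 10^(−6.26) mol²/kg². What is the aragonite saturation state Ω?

Ksp = 10^(−6.26) = 5.495×10^-7
Ω = [Ca²⁺][CO3²⁻]/Ksp = (10.6×10^-3)(0.251×10^-3) / 5.495×10^-7 = 4.84

Ω = 4.84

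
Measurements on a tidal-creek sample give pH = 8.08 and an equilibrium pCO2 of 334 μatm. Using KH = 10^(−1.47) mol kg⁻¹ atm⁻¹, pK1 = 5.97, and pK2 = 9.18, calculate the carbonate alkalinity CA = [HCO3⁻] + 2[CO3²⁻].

[CO2*] = KH · pCO2 = 10^(−1.47) × 334×10^-6 = 1.132×10^-5 mol/kg
α₀ = 1/(1 + K1/[H⁺] + K1K2/[H⁺]²) = 1/(1 + 10^+2.11 + 10^+1.01) = 0.007140
DIC = [CO2*]/α₀ = 1.132×10^-5 / 0.007140 = 1.585 mmol/kg
CA = (α₁ + 2α₂)·DIC = (0.9198 + 2×0.07306) × 1.585 = 1.69 mmol/kg

CA = 1.69 mmol/kg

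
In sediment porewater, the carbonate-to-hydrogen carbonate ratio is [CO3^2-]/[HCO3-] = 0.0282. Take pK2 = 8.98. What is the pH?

From K2 = [H⁺][CO3^2-]/[HCO3-]:  pH = pK2 + log₁₀([CO3^2-]/[HCO3-])
log₁₀(0.0282) = -1.550
pH = 8.98 + (-1.550) = 7.43

pH = 7.43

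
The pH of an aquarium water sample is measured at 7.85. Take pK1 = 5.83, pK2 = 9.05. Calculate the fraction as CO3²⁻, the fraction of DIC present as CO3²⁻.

α₂ = 1 / (1 + [H⁺]/K2 + [H⁺]²/(K1K2)) = 1 / (1 + 10^+1.20 + 10^-0.82)
   = 1 / (1 + 15.849 + 0.15136) = 1/17.000 = 0.05882

α₂ = 0.0588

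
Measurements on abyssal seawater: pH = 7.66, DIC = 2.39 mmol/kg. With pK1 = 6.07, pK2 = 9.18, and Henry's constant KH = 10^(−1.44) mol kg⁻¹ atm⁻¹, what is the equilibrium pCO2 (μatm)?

pCO2 = 1600 μatm

α₀ = 1 / (1 + K1/[H⁺] + K1K2/[H⁺]²) = 1 / (1 + 10^+1.59 + 10^+0.07)
   = 1 / (1 + 38.905 + 1.1749) = 1/41.079 = 0.02434
[CO2*] = α₀ × DIC = 0.02434 × 2.39 = 0.05818 mmol/kg
pCO2 = [CO2*]/KH = 5.818×10^-5 / 3.631×10^-2 = 1600 μatm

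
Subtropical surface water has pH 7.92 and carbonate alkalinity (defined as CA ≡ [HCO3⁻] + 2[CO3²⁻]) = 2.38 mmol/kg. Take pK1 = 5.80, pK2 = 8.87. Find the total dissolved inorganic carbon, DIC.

CA = [HCO3⁻] + 2[CO3²⁻] = (α₁ + 2α₂)·DIC
At pH 7.92: [H⁺]/K1 = 10^-2.12 = 0.0075858, K2/[H⁺] = 10^-0.95 = 0.11220
α₁ = 1/(1 + 0.0075858 + 0.11220) = 1/1.1198 = 0.8930; α₂ = α₁·K2/[H⁺] = 0.1002
α₁ + 2α₂ = 1.0934
DIC = CA / (α₁ + 2α₂) = 2.38 / 1.0934 = 2.18 mmol/kg

DIC = 2.18 mmol/kg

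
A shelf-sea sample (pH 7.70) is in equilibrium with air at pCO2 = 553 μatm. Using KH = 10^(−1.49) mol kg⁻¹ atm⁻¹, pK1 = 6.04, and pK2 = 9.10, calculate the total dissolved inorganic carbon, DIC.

DIC = 0.868 mmol/kg

[CO2*] = KH · pCO2 = 10^(−1.49) × 553×10^-6 = 1.789×10^-5 mol/kg
α₀ = 1/(1 + K1/[H⁺] + K1K2/[H⁺]²) = 1/(1 + 10^+1.66 + 10^+0.26) = 0.02061
DIC = [CO2*]/α₀ = 1.789×10^-5 / 0.02061 = 0.868 mmol/kg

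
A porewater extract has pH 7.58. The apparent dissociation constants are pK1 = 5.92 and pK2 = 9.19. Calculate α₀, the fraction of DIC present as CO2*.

α₀ = 1 / (1 + K1/[H⁺] + K1K2/[H⁺]²) = 1 / (1 + 10^+1.66 + 10^+0.05)
   = 1 / (1 + 45.709 + 1.1220) = 1/47.831 = 0.02091

α₀ = 0.0209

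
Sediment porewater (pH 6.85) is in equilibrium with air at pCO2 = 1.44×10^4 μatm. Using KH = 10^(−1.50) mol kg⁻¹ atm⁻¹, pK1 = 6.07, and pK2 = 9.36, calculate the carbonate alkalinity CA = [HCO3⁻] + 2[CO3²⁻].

[CO2*] = KH · pCO2 = 10^(−1.50) × 1.44×10^4×10^-6 = 4.554×10^-4 mol/kg
α₀ = 1/(1 + K1/[H⁺] + K1K2/[H⁺]²) = 1/(1 + 10^+0.78 + 10^-1.73) = 0.1420
DIC = [CO2*]/α₀ = 4.554×10^-4 / 0.1420 = 3.208 mmol/kg
CA = (α₁ + 2α₂)·DIC = (0.8554 + 2×0.002643) × 3.208 = 2.76 mmol/kg

CA = 2.76 mmol/kg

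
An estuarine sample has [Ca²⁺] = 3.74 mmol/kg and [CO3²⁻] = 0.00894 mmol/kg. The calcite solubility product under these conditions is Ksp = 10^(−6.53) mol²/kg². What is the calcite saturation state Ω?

Ksp = 10^(−6.53) = 2.951×10^-7
Ω = [Ca²⁺][CO3²⁻]/Ksp = (3.74×10^-3)(0.00894×10^-3) / 2.951×10^-7 = 0.113

Ω = 0.113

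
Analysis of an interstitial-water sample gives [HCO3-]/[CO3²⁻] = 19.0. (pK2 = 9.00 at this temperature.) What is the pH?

From K2 = [H⁺][CO3²⁻]/[HCO3-]:  pH = pK2 − log₁₀([HCO3-]/[CO3²⁻])
log₁₀(19.0) = +1.279
pH = 9.00 − (+1.279) = 7.72

pH = 7.72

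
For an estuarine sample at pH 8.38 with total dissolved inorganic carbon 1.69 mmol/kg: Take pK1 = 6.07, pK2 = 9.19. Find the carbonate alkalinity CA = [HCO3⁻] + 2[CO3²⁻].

CA = [HCO3⁻] + 2[CO3²⁻] = (α₁ + 2α₂)·DIC
At pH 8.38: [H⁺]/K1 = 10^-2.31 = 0.0048978, K2/[H⁺] = 10^-0.81 = 0.15488
α₁ = 1/(1 + 0.0048978 + 0.15488) = 1/1.1598 = 0.8622; α₂ = α₁·K2/[H⁺] = 0.1335
α₁ + 2α₂ = 1.1293
CA = 1.1293 × 1.69 = 1.91 mmol/kg

CA = 1.91 mmol/kg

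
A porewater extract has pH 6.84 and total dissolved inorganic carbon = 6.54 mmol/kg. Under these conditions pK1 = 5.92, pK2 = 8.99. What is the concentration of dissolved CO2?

α₀ = 1 / (1 + K1/[H⁺] + K1K2/[H⁺]²) = 1 / (1 + 10^+0.92 + 10^-1.23)
   = 1 / (1 + 8.3176 + 0.058884) = 1/9.3765 = 0.1066
[CO2*] = α₀ × DIC = 0.1066 × 6.54 = 0.697 mmol/kg

[CO2*] = 0.697 mmol/kg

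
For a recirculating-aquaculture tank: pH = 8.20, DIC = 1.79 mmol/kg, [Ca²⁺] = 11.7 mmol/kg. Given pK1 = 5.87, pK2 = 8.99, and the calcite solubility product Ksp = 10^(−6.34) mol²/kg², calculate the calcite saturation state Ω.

α₂ = 1 / (1 + [H⁺]/K2 + [H⁺]²/(K1K2)) = 1 / (1 + 10^+0.79 + 10^-1.54)
   = 1 / (1 + 6.1660 + 0.028840) = 1/7.1948 = 0.1390
[CO3²⁻] = α₂ × DIC = 0.1390 × 1.79 = 0.2488 mmol/kg
Ksp = 10^(−6.34) = 4.571×10^-7
Ω = [Ca²⁺][CO3²⁻]/Ksp = (11.7×10^-3)(2.488×10^-4) / 4.571×10^-7 = 6.37

Ω = 6.37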